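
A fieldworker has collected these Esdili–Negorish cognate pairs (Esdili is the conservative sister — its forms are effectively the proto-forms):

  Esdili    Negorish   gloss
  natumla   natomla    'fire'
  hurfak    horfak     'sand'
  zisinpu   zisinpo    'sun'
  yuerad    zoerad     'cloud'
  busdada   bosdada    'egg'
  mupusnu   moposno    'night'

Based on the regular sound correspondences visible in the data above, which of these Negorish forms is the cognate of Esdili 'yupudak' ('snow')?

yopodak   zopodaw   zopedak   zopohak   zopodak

yuerad ~ zoerad — Esdili y corresponds to Negorish z word-initially before a back vowel.
mupusnu ~ moposno — Esdili u corresponds to Negorish o after a consonant, before a labial obstruent.
busdada ~ bosdada, mupusnu ~ moposno — Esdili u corresponds to Negorish o after a consonant, before a consonant other than r, m, n, p, b, f, v.
Applying these to Esdili 'yupudak':
  yupudak → zupudak   (y→z word-initially before a back vowel)
  zupudak → zopudak   (u→o after a consonant, before a labial obstruent)
  zopudak → zopodak   (u→o after a consonant, before a consonant other than r, m, n, p, b, f, v)
So the Negorish cognate is 'zopodak'.

zopodak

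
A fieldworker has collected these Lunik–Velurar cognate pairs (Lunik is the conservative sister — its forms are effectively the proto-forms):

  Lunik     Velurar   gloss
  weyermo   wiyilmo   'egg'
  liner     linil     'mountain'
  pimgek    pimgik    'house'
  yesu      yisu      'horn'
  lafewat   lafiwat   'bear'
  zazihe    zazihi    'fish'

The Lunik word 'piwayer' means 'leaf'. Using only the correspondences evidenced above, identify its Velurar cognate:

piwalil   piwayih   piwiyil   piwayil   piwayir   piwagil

piwayil

weyermo ~ wiyilmo, liner ~ linil — Lunik e corresponds to Velurar i after a consonant, before r.
liner ~ linil — Lunik r corresponds to Velurar l word-finally.
Applying these to Lunik 'piwayer':
  piwayer → piwayir   (e→i after a consonant, before r)
  piwayir → piwayil   (r→l word-finally)
So the Velurar cognate is 'piwayil'.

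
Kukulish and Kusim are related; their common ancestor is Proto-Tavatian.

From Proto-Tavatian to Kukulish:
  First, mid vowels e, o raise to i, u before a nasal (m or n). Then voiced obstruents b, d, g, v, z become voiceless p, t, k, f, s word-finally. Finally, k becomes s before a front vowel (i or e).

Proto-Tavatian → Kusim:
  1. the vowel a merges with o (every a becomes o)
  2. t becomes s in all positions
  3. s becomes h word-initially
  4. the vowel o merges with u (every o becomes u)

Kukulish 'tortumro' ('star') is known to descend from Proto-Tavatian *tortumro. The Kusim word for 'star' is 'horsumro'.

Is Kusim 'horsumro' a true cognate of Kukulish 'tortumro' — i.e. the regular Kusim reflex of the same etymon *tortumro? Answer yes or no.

no

Derive the expected Kusim reflex of *tortumro:
Kusim: *tortumro
  tortumro (rule 1 does not apply)
  tortumro → sorsumro   [unconditioned shift]
  sorsumro → horsumro   [debuccalisation]
  horsumro → hursumru   [vowel merger]
  giving Kusim hursumru.
The regular Kusim reflex would be 'hursumru', but the attested form is 'horsumro'. The correspondence is irregular, so they are not cognates (the Kusim form has a different source).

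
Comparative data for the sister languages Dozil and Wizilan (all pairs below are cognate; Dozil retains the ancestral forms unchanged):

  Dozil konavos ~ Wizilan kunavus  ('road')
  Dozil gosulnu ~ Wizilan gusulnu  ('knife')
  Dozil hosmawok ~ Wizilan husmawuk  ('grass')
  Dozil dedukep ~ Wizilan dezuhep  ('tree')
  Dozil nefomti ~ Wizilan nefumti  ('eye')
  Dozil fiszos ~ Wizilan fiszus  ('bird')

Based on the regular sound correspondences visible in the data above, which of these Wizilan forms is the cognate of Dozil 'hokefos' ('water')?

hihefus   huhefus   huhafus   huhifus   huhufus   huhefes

konavos ~ kunavus, gosulnu ~ gusulnu — Dozil o corresponds to Wizilan u after a consonant, before a consonant other than r, m, n, p, b, f, v.
dedukep ~ dezuhep — Dozil k corresponds to Wizilan h between vowels (before a front vowel).
Applying these to Dozil 'hokefos':
  hokefos → hukefos   (o→u after a consonant, before a consonant other than r, m, n, p, b, f, v)
  hukefos → huhefos   (k→h between vowels (before a front vowel))
  huhefos → huhefus   (o→u after a consonant, before a consonant other than r, m, n, p, b, f, v)
So the Wizilan cognate is 'huhefus'.

huhefus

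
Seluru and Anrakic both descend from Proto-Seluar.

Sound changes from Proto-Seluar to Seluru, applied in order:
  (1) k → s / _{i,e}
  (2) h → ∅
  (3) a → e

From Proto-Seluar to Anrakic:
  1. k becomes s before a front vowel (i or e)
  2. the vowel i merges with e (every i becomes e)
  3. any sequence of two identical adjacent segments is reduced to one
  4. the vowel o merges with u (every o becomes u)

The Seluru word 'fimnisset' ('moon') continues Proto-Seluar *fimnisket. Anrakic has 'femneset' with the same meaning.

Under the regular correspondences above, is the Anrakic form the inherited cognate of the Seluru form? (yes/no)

Derive the expected Anrakic reflex of *fimnisket:
Anrakic: start from *fimnisket.
  rule 1 (palatalisation): fimnisket → fimnisset
  rule 2 (vowel merger): fimnisset → femnesset
  rule 3 (degemination): femnesset → femneset
  rule 4: no change — femneset
  ⇒ Anrakic femneset
Anrakic 'femneset' matches the regular reflex exactly, so the pair is cognate.

yes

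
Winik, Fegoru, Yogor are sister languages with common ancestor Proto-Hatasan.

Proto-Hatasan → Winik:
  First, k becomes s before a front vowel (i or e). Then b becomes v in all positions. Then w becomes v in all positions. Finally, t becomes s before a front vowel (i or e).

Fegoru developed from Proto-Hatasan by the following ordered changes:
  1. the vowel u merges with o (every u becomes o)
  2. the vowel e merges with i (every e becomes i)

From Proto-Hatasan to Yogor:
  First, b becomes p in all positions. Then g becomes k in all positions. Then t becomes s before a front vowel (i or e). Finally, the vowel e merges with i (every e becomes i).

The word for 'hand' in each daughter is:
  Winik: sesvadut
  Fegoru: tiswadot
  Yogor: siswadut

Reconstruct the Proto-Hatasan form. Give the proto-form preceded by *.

Position 1: Winik has s, Fegoru has t, Yogor has s. Fegoru preserves t here (none of its changes turn any other segment into t), so the proto-segment is *t.
Position 2: Winik has e, Fegoru has i, Yogor has i. Winik preserves e here (none of its changes turn any other segment into e), so the proto-segment is *e.
Position 7: Winik has u, Fegoru has o, Yogor has u. Winik preserves u here (none of its changes turn any other segment into u), so the proto-segment is *u.
Verify the candidate proto-form against each daughter:
Winik: *teswadut > tesvadut > sesvadut  (by unconditioned shift, palatalisation)
Fegoru: *teswadut
  teswadut → teswadot   [vowel merger]
  teswadot → tiswadot   [vowel merger]
  giving Fegoru tiswadot.
Yogor: *teswadut
  teswadut (rule 1 does not apply)
  teswadut (rule 2 does not apply)
  teswadut → seswadut   [palatalisation]
  seswadut → siswadut   [vowel merger]
  giving Yogor siswadut.
*teswadut is the unique common source.

*teswadut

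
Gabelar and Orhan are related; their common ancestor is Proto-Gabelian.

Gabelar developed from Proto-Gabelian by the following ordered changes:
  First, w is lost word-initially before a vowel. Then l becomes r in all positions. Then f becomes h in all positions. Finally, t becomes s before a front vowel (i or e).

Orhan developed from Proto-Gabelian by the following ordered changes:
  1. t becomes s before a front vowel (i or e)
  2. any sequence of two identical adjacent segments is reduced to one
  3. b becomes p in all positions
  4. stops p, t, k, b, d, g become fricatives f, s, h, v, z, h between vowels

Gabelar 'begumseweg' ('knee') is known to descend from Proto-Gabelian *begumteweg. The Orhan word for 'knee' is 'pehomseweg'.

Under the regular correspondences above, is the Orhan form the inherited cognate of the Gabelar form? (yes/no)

Derive the expected Orhan reflex of *begumteweg:
Orhan: *begumteweg
  begumteweg → begumseweg   [palatalisation]
  begumseweg (rule 2 does not apply)
  begumseweg → pegumseweg   [unconditioned shift]
  pegumseweg → pehumseweg   [intervocalic lenition]
  giving Orhan pehumseweg.
The regular Orhan reflex would be 'pehumseweg', but the attested form is 'pehomseweg'. The correspondence is irregular, so they are not cognates (the Orhan form has a different source).

no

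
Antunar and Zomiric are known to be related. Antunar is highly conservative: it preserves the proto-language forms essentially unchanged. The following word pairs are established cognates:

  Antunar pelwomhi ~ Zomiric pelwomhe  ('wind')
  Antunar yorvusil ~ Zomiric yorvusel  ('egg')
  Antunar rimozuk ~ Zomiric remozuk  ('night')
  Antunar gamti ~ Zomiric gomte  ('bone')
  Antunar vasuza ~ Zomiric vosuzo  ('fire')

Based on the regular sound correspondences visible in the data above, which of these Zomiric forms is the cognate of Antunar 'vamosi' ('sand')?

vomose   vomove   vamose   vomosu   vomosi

gamti ~ gomte — Antunar a corresponds to Zomiric o after a consonant, before a nasal.
pelwomhi ~ pelwomhe, gamti ~ gomte — Antunar i corresponds to Zomiric e word-finally.
Applying these to Antunar 'vamosi':
  vamosi → vomosi   (a→o after a consonant, before a nasal)
  vomosi → vomose   (i→e word-finally)
So the Zomiric cognate is 'vomose'.

vomose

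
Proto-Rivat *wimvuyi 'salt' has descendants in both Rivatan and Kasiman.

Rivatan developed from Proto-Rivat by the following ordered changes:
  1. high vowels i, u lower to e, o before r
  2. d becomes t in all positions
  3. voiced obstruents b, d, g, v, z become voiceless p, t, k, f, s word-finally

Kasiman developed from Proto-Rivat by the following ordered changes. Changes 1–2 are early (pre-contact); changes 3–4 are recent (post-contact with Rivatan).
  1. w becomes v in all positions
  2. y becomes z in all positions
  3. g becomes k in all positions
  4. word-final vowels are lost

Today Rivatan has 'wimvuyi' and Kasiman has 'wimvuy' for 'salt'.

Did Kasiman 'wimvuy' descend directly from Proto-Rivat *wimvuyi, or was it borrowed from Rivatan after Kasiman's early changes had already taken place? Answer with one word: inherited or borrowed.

If inherited, *wimvuyi would pass through all of Kasiman's changes:
Kasiman: *wimvuyi > vimvuyi > vimvuzi > vimvuz  (by unconditioned shift, unconditioned shift, apocope)
If borrowed from Rivatan 'wimvuyi' after the early changes, it would undergo only the recent ones:
  rule 3 (unconditioned shift): no change (wimvuyi)
  rule 4 (apocope): wimvuyi → wimvuy
  ⇒ as a loan: wimvuy
Kasiman 'wimvuy' matches the loan outcome 'wimvuy', not the inherited 'vimvuz' — it skipped the early Kasiman changes, so it was borrowed from Rivatan.

borrowed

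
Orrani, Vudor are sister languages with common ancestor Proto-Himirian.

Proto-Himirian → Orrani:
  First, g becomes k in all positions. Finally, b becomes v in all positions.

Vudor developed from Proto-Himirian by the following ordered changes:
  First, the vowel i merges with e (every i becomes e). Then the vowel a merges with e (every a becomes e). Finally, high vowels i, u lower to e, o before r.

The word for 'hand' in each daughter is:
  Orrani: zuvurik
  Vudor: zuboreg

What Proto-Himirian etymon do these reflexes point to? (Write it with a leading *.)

Position 4: Orrani has u, Vudor has o. Orrani preserves u here (none of its changes turn any other segment into u), so the proto-segment is *u.
Position 6: Orrani has i, Vudor has e. Orrani preserves i here (none of its changes turn any other segment into i), so the proto-segment is *i.
Position 3: Orrani has v, Vudor has b. Vudor preserves b here (none of its changes turn any other segment into b), so the proto-segment is *b.
Continuing position by position gives *zuburig; check it forward:
Orrani: *zuburig > zuburik > zuvurik  (by unconditioned shift, unconditioned shift)
Vudor: *zuburig > zubureg > zuboreg  (by vowel merger, pre-rhotic lowering)
*zuburig is the unique common source.

*zuburig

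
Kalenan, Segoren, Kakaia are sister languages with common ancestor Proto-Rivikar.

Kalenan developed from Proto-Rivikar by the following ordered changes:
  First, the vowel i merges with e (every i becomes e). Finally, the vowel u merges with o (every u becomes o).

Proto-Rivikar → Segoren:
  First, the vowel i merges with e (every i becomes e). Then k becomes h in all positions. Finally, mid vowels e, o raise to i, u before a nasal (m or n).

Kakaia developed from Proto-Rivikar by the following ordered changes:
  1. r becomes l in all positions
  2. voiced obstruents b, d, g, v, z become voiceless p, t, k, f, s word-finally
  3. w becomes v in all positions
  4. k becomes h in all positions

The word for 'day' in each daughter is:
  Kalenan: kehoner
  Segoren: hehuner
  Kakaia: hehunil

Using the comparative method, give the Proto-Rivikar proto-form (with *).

Position 4: Kalenan has o, Segoren has u, Kakaia has u. Kakaia preserves u here (none of its changes turn any other segment into u), so the proto-segment is *u.
Position 1: Kalenan has k, Segoren has h, Kakaia has h. Kalenan preserves k here (none of its changes turn any other segment into k), so the proto-segment is *k.
Position 6: Kalenan has e, Segoren has e, Kakaia has i. Kakaia preserves i here (none of its changes turn any other segment into i), so the proto-segment is *i.
Verify the candidate proto-form against each daughter:
Kalenan: *kehunir > kehuner > kehoner  (by vowel merger, vowel merger)
Segoren: start from *kehunir.
  rule 1 (vowel merger): kehunir → kehuner
  rule 2 (unconditioned shift): kehuner → hehuner
  rule 3: no change — hehuner
  ⇒ Segoren hehuner
Kakaia: *kehunir > kehunil > hehunil  (by unconditioned shift, unconditioned shift)
Only *kehunir yields all of Kalenan kehoner, Segoren hehuner, Kakaia hehunil.

*kehunir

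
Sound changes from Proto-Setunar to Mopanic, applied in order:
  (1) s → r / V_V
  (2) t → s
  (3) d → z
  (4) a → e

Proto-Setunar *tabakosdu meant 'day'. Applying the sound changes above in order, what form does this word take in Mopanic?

sebekoszu

Mopanic: *tabakosdu > sabakosdu > sabakoszu > sebekoszu  (by unconditioned shift, unconditioned shift, vowel merger)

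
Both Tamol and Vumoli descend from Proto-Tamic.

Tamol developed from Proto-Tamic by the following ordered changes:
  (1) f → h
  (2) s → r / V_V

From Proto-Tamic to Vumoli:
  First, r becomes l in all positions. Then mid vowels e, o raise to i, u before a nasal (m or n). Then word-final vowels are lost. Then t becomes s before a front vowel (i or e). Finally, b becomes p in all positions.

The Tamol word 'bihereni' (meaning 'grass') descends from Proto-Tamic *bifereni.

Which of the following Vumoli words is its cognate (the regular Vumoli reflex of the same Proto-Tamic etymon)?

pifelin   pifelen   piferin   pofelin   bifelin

Vumoli: start from *bifereni.
  rule 1 (unconditioned shift): bifereni → bifeleni
  rule 2 (pre-nasal raising): bifeleni → bifelini
  rule 3 (apocope): bifelini → bifelin
  rule 4: no change — bifelin
  rule 5 (unconditioned shift): bifelin → pifelin
  ⇒ Vumoli pifelin
Only 'pifelin' matches the regular Vumoli development of *bifereni.

pifelin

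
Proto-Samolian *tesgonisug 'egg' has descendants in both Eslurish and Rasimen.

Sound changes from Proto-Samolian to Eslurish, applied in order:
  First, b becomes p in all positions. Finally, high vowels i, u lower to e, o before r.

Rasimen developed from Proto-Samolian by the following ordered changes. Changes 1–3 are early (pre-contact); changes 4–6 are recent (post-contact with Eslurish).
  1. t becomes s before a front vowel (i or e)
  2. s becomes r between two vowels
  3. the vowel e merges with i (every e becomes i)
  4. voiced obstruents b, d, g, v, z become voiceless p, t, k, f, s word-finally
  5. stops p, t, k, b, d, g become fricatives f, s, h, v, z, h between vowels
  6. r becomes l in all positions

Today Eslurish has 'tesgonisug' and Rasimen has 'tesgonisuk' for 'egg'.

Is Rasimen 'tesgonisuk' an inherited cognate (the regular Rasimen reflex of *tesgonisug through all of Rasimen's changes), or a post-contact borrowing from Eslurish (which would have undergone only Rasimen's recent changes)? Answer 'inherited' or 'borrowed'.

If inherited, *tesgonisug would pass through all of Rasimen's changes:
Rasimen: *tesgonisug > sesgonisug > sesgonirug > sisgonirug > sisgoniruk > sisgoniluk  (by palatalisation, rhotacism, vowel merger, final devoicing, unconditioned shift)
If borrowed from Eslurish 'tesgonisug' after the early changes, it would undergo only the recent ones:
  rule 4 (final devoicing): tesgonisug → tesgonisuk
  rule 5 (intervocalic lenition): no change (tesgonisuk)
  rule 6 (unconditioned shift): no change (tesgonisuk)
  ⇒ as a loan: tesgonisuk
Rasimen 'tesgonisuk' matches the loan outcome 'tesgonisuk', not the inherited 'sisgoniluk' — it skipped the early Rasimen changes, so it was borrowed from Eslurish.

borrowed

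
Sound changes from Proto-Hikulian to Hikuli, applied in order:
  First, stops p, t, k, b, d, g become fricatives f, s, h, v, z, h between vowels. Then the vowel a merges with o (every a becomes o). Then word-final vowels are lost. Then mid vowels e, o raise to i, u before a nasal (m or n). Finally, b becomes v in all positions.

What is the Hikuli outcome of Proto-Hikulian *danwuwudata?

dunwuwuzos

Hikuli: *danwuwudata > danwuwuzasa > donwuwuzoso > donwuwuzos > dunwuwuzos  (by intervocalic lenition, vowel merger, apocope, pre-nasal raising)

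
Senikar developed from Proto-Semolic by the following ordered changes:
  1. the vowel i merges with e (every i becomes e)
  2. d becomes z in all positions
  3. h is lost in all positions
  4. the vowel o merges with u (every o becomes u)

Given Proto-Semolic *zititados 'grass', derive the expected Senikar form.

Senikar: start from *zititados.
  rule 1 (vowel merger): zititados → zetetados
  rule 2 (unconditioned shift): zetetados → zetetazos
  rule 3: no change — zetetazos
  rule 4 (vowel merger): zetetazos → zetetazus
  ⇒ Senikar zetetazus

zetetazus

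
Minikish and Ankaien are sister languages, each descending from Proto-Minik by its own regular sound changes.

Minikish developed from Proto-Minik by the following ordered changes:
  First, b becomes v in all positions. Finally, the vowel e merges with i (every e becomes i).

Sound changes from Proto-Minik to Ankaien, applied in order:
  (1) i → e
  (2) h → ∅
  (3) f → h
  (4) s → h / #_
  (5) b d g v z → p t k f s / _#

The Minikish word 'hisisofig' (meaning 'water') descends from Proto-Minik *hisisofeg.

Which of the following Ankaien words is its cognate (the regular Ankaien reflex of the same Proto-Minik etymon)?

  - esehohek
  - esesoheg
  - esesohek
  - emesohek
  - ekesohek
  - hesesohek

esesohek

Ankaien: *hisisofeg > hesesofeg > esesofeg > esesoheg > esesohek  (by vowel merger, h-loss, unconditioned shift, final devoicing)
Among the options, 'esesohek' alone shows every Ankaien change applied in order.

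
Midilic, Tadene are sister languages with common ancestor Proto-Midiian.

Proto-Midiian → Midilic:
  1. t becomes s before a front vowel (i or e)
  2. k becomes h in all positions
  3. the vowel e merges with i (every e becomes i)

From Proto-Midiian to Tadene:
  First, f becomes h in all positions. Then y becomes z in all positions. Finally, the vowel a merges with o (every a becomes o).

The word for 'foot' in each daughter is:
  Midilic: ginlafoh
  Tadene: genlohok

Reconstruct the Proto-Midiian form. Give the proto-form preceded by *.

Position 8: Midilic has h, Tadene has k. Tadene preserves k here (none of its changes turn any other segment into k), so the proto-segment is *k.
Position 6: Midilic has f, Tadene has h. Midilic preserves f here (none of its changes turn any other segment into f), so the proto-segment is *f.
This points to *genlafok. Verify forward in each daughter:
Midilic: *genlafok
  genlafok (rule 1 does not apply)
  genlafok → genlafoh   [unconditioned shift]
  genlafoh → ginlafoh   [vowel merger]
  giving Midilic ginlafoh.
Tadene: *genlafok > genlahok > genlohok  (by unconditioned shift, vowel merger)
Only *genlafok yields all of Midilic ginlafoh, Tadene genlohok.

*genlafok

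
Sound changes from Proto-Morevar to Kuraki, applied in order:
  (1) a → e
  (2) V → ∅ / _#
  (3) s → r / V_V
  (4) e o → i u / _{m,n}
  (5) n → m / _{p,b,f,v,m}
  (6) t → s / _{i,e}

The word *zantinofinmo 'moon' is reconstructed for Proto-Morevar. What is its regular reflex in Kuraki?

Kuraki: *zantinofinmo > zentinofinmo > zentinofinm > zintinofinm > zintinofimm > zinsinofimm  (by vowel merger, apocope, pre-nasal raising, nasal place assimilation, palatalisation)

zinsinofimm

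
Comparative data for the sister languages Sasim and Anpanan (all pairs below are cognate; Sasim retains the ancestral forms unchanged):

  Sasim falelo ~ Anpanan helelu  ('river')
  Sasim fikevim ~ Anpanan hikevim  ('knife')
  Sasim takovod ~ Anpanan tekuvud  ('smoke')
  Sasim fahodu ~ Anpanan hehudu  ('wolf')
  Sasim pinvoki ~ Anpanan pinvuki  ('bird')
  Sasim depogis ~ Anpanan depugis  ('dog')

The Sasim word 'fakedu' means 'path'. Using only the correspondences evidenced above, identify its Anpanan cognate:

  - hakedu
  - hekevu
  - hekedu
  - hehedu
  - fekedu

falelo ~ helelu, fahodu ~ hehudu — Sasim f corresponds to Anpanan h word-initially before a back vowel.
falelo ~ helelu, takovod ~ tekuvud — Sasim a corresponds to Anpanan e after a consonant, before a consonant other than r, m, n, p, b, f, v.
Applying these to Sasim 'fakedu':
  fakedu → hakedu   (f→h word-initially before a back vowel)
  hakedu → hekedu   (a→e after a consonant, before a consonant other than r, m, n, p, b, f, v)
So the Anpanan cognate is 'hekedu'.

hekedu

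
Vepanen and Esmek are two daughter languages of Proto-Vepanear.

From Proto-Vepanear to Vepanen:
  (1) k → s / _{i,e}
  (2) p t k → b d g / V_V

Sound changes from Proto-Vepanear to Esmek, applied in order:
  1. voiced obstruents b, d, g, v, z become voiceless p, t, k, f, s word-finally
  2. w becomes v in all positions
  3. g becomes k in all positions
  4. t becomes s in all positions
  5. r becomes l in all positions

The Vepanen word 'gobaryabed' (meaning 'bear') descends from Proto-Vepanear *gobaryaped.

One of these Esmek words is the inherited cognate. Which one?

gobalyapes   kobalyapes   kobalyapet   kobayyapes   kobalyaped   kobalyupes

Esmek: start from *gobaryaped.
  rule 1 (final devoicing): gobaryaped → gobaryapet
  rule 2: no change — gobaryapet
  rule 3 (unconditioned shift): gobaryapet → kobaryapet
  rule 4 (unconditioned shift): kobaryapet → kobaryapes
  rule 5 (unconditioned shift): kobaryapes → kobalyapes
  ⇒ Esmek kobalyapes
The other candidates each miss or misapply at least one Esmek change.

kobalyapes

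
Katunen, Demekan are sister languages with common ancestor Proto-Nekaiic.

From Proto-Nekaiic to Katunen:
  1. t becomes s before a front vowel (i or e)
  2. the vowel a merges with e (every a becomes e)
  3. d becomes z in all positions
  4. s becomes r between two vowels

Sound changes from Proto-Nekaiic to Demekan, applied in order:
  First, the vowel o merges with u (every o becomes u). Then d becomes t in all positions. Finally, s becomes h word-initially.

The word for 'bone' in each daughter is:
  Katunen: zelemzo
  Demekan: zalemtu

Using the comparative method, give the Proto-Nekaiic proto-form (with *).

Position 2: Katunen has e, Demekan has a. Demekan preserves a here (none of its changes turn any other segment into a), so the proto-segment is *a.
Position 6: Katunen has z, Demekan has t. Taking the neighbouring segments as reconstructed: Katunen z could go back to *d or *z; Demekan t could go back to *t or *d — the one source consistent with every daughter is *d.
This points to *zalemdo. Verify forward in each daughter:
Katunen: start from *zalemdo.
  rule 1: no change — zalemdo
  rule 2 (vowel merger): zalemdo → zelemdo
  rule 3 (unconditioned shift): zelemdo → zelemzo
  rule 4: no change — zelemzo
  ⇒ Katunen zelemzo
Demekan: *zalemdo > zalemdu > zalemtu  (by vowel merger, unconditioned shift)
Only *zalemdo yields all of Katunen zelemzo, Demekan zalemtu.

*zalemdo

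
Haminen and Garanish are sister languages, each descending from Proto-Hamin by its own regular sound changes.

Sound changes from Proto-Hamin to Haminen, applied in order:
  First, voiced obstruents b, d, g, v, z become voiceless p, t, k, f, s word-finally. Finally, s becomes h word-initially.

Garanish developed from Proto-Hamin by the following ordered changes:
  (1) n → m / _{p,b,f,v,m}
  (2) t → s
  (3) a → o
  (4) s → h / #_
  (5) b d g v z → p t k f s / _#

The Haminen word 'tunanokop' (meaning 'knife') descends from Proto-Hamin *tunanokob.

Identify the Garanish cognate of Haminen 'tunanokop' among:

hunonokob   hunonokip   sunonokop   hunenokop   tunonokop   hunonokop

hunonokop

Garanish: start from *tunanokob.
  rule 1: no change — tunanokob
  rule 2 (unconditioned shift): tunanokob → sunanokob
  rule 3 (vowel merger): sunanokob → sunonokob
  rule 4 (debuccalisation): sunonokob → hunonokob
  rule 5 (final devoicing): hunonokob → hunonokop
  ⇒ Garanish hunonokop
Among the options, 'hunonokop' alone shows every Garanish change applied in order.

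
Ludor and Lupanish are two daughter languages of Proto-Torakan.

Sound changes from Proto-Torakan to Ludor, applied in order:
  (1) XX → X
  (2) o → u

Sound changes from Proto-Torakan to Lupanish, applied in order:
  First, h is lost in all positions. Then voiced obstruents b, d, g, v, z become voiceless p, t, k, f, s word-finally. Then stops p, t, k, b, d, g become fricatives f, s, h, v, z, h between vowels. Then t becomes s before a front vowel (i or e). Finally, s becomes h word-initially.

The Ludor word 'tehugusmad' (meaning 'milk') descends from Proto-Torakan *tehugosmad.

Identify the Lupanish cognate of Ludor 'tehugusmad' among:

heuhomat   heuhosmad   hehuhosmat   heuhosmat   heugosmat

Lupanish: start from *tehugosmad.
  rule 1 (h-loss): tehugosmad → teugosmad
  rule 2 (final devoicing): teugosmad → teugosmat
  rule 3 (intervocalic lenition): teugosmat → teuhosmat
  rule 4 (palatalisation): teuhosmat → seuhosmat
  rule 5 (debuccalisation): seuhosmat → heuhosmat
  ⇒ Lupanish heuhosmat
The other candidates each miss or misapply at least one Lupanish change.

heuhosmat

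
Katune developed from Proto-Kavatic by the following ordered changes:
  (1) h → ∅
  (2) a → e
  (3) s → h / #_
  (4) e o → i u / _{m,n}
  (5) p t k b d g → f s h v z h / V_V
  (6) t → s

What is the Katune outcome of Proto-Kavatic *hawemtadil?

Katune: start from *hawemtadil.
  rule 1 (h-loss): hawemtadil → awemtadil
  rule 2 (vowel merger): awemtadil → ewemtedil
  rule 3: no change — ewemtedil
  rule 4 (pre-nasal raising): ewemtedil → ewimtedil
  rule 5 (intervocalic lenition): ewimtedil → ewimtezil
  rule 6 (unconditioned shift): ewimtezil → ewimsezil
  ⇒ Katune ewimsezil

ewimsezil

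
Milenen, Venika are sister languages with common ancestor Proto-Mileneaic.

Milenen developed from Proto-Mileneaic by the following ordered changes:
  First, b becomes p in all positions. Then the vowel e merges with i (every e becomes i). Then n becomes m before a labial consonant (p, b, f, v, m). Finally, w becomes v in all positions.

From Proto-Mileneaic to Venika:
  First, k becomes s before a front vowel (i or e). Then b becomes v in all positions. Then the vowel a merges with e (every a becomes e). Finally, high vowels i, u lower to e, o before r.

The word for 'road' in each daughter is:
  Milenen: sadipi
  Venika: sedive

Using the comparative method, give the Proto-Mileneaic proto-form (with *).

*sadibe

Position 2: Milenen has a, Venika has e. Milenen preserves a here (none of its changes turn any other segment into a), so the proto-segment is *a.
Position 6: Milenen has i, Venika has e. Taking the neighbouring segments as reconstructed: Milenen i could go back to *e or *i; Venika e could go back to *a or *e — the one source consistent with every daughter is *e.
This points to *sadibe. Verify forward in each daughter:
Milenen: *sadibe > sadipe > sadipi  (by unconditioned shift, vowel merger)
Venika: *sadibe > sadive > sedive  (by unconditioned shift, vowel merger)
*sadibe is the unique common source.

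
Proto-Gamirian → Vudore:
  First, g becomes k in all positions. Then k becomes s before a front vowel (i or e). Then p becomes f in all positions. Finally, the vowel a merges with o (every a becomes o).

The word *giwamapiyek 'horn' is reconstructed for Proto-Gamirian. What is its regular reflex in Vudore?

Vudore: start from *giwamapiyek.
  rule 1 (unconditioned shift): giwamapiyek → kiwamapiyek
  rule 2 (palatalisation): kiwamapiyek → siwamapiyek
  rule 3 (unconditioned shift): siwamapiyek → siwamafiyek
  rule 4 (vowel merger): siwamafiyek → siwomofiyek
  ⇒ Vudore siwomofiyek

siwomofiyek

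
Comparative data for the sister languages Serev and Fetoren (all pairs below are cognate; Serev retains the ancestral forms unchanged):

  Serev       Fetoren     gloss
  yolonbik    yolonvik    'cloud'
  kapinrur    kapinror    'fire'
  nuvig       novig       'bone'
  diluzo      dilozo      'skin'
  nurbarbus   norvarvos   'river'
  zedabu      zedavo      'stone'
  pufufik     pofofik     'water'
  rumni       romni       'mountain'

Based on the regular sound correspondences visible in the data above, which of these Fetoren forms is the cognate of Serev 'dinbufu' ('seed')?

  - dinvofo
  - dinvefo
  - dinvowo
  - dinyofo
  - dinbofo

nurbarbus ~ norvarvos — Serev b corresponds to Fetoren v after a consonant, before a back vowel.
pufufik ~ pofofik — Serev u corresponds to Fetoren o after a consonant, before a labial obstruent.
zedabu ~ zedavo — Serev u corresponds to Fetoren o word-finally.
Applying these to Serev 'dinbufu':
  dinbufu → dinvufu   (b→v after a consonant, before a back vowel)
  dinvufu → dinvofu   (u→o after a consonant, before a labial obstruent)
  dinvofu → dinvofo   (u→o word-finally)
So the Fetoren cognate is 'dinvofo'.

dinvofo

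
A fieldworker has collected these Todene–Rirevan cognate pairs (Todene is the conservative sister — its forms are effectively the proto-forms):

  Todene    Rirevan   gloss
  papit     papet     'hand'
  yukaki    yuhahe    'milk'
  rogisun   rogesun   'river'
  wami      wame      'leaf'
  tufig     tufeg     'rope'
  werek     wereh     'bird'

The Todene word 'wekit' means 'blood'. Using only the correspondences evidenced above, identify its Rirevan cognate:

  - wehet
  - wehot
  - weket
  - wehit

yukaki ~ yuhahe — Todene k corresponds to Rirevan h between vowels (before a front vowel).
papit ~ papet, rogisun ~ rogesun — Todene i corresponds to Rirevan e after a consonant, before a consonant other than r, m, n, p, b, f, v.
Applying these to Todene 'wekit':
  wekit → wehit   (k→h between vowels (before a front vowel))
  wehit → wehet   (i→e after a consonant, before a consonant other than r, m, n, p, b, f, v)
So the Rirevan cognate is 'wehet'.

wehet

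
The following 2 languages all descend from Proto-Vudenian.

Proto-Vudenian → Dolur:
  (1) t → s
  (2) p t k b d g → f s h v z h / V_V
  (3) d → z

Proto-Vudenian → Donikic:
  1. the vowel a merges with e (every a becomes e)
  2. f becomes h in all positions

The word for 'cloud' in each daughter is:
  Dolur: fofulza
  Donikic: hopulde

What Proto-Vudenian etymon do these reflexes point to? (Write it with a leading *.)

*fopulda

Position 6: Dolur has z, Donikic has d. Donikic preserves d here (none of its changes turn any other segment into d), so the proto-segment is *d.
Position 7: Dolur has a, Donikic has e. Dolur preserves a here (none of its changes turn any other segment into a), so the proto-segment is *a.
Position 3: Dolur has f, Donikic has p. Donikic preserves p here (none of its changes turn any other segment into p), so the proto-segment is *p.
Verify the candidate proto-form against each daughter:
Dolur: *fopulda > fofulda > fofulza  (by intervocalic lenition, unconditioned shift)
Donikic: *fopulda > fopulde > hopulde  (by vowel merger, unconditioned shift)
Only *fopulda yields all of Dolur fofulza, Donikic hopulde.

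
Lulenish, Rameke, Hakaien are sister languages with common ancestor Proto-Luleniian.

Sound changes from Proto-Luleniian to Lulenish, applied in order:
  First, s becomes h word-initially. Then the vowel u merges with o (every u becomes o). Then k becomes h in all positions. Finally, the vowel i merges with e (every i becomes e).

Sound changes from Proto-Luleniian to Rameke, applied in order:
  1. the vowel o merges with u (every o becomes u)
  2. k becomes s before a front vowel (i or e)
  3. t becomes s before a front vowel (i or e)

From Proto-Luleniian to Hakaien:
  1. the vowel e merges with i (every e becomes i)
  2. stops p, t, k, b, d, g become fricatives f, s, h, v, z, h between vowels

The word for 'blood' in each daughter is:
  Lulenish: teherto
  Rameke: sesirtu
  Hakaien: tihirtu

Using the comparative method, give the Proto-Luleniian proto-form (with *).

Position 2: Lulenish has e, Rameke has e, Hakaien has i. Rameke preserves e here (none of its changes turn any other segment into e), so the proto-segment is *e.
Position 3: Lulenish has h, Rameke has s, Hakaien has h. Taking the neighbouring segments as reconstructed: Lulenish h could go back to *k or *h; Rameke s could go back to *t or *k or *s; Hakaien h could go back to *k or *g or *h — the one source consistent with every daughter is *k.
Position 7: Lulenish has o, Rameke has u, Hakaien has u. Hakaien preserves u here (none of its changes turn any other segment into u), so the proto-segment is *u.
Continuing position by position gives *tekirtu; check it forward:
Lulenish: *tekirtu > tekirto > tehirto > teherto  (by vowel merger, unconditioned shift, vowel merger)
Rameke: *tekirtu
  tekirtu (rule 1 does not apply)
  tekirtu → tesirtu   [palatalisation]
  tesirtu → sesirtu   [palatalisation]
  giving Rameke sesirtu.
Hakaien: *tekirtu
  tekirtu → tikirtu   [vowel merger]
  tikirtu → tihirtu   [intervocalic lenition]
  giving Hakaien tihirtu.
Only *tekirtu yields all of Lulenish teherto, Rameke sesirtu, Hakaien tihirtu.

*tekirtu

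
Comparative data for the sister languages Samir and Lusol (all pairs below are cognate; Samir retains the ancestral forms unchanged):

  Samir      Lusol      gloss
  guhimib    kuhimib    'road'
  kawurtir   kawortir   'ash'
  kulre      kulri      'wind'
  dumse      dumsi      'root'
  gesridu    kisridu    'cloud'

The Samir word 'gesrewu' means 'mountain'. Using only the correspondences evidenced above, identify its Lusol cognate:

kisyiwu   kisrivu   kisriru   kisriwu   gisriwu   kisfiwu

gesridu ~ kisridu — Samir g corresponds to Lusol k word-initially before a front vowel.
gesridu ~ kisridu — Samir e corresponds to Lusol i after a consonant, before a consonant other than r, m, n, p, b, f, v.
Applying these to Samir 'gesrewu':
  gesrewu → kesrewu   (g→k word-initially before a front vowel)
  kesrewu → kisrewu   (e→i after a consonant, before a consonant other than r, m, n, p, b, f, v)
  kisrewu → kisriwu   (e→i after a consonant, before a consonant other than r, m, n, p, b, f, v)
So the Lusol cognate is 'kisriwu'.

kisriwu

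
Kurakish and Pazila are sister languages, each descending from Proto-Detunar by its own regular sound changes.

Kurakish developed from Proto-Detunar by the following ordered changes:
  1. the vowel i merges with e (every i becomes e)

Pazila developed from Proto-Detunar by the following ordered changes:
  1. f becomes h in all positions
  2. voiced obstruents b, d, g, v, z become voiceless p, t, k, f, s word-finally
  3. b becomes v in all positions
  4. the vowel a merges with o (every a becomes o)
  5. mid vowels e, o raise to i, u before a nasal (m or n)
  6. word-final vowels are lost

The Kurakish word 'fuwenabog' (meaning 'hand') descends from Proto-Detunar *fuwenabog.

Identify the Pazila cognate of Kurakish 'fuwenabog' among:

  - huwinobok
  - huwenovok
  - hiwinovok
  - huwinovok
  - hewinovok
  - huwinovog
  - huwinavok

Pazila: *fuwenabog > huwenabog > huwenabok > huwenavok > huwenovok > huwinovok  (by unconditioned shift, final devoicing, unconditioned shift, vowel merger, pre-nasal raising)
Only 'huwinovok' matches the regular Pazila development of *fuwenabog.

huwinovok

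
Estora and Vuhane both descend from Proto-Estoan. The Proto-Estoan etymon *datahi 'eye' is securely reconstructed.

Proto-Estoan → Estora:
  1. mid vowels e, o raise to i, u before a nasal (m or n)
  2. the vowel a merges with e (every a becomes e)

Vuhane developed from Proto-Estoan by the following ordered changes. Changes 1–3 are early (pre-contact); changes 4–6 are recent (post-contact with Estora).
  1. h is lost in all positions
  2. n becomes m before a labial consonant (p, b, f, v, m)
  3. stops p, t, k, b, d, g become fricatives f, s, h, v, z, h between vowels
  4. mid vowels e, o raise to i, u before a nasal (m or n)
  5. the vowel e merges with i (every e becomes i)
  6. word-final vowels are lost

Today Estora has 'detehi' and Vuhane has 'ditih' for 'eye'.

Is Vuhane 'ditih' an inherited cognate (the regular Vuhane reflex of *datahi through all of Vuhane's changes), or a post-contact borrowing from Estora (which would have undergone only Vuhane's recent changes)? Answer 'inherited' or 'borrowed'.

borrowed

If inherited, *datahi would pass through all of Vuhane's changes:
Vuhane: start from *datahi.
  rule 1 (h-loss): datahi → datai
  rule 2: no change — datai
  rule 3 (intervocalic lenition): datai → dasai
  rule 4: no change — dasai
  rule 5: no change — dasai
  rule 6 (apocope): dasai → dasa
  ⇒ Vuhane dasa
If borrowed from Estora 'detehi' after the early changes, it would undergo only the recent ones:
  rule 4 (pre-nasal raising): no change (detehi)
  rule 5 (vowel merger): detehi → ditihi
  rule 6 (apocope): ditihi → ditih
  ⇒ as a loan: ditih
Vuhane 'ditih' matches the loan outcome 'ditih', not the inherited 'dasa' — it skipped the early Vuhane changes, so it was borrowed from Estora.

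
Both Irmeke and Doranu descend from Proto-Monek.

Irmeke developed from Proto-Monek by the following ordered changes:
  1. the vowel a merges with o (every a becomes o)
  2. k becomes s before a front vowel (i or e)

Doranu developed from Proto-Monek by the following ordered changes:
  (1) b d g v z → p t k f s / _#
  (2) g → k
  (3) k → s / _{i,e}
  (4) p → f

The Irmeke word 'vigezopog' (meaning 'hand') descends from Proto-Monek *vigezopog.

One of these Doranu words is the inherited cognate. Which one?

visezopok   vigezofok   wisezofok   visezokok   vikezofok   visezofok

visezofok

Doranu: start from *vigezopog.
  rule 1 (final devoicing): vigezopog → vigezopok
  rule 2 (unconditioned shift): vigezopok → vikezopok
  rule 3 (palatalisation): vikezopok → visezopok
  rule 4 (unconditioned shift): visezopok → visezofok
  ⇒ Doranu visezofok
Only 'visezofok' matches the regular Doranu development of *vigezopog.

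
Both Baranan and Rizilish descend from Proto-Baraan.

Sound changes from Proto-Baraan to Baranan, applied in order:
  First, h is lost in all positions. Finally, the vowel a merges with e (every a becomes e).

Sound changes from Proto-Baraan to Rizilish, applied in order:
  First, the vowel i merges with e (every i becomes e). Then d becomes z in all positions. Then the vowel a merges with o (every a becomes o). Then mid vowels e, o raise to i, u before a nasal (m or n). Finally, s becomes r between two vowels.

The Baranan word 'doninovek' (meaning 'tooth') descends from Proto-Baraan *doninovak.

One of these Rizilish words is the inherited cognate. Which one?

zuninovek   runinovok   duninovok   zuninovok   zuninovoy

zuninovok

Rizilish: *doninovak
  doninovak → donenovak   [vowel merger]
  donenovak → zonenovak   [unconditioned shift]
  zonenovak → zonenovok   [vowel merger]
  zonenovok → zuninovok   [pre-nasal raising]
  zuninovok (rule 5 does not apply)
  giving Rizilish zuninovok.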